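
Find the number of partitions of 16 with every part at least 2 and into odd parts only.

5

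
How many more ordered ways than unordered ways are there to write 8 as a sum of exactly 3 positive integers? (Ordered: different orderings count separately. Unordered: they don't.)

Compositions: C(7,2) = 21.
Partitions of 8 into exactly 3 parts: 5.
Difference: 21 − 5 = 16.

16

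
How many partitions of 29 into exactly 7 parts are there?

522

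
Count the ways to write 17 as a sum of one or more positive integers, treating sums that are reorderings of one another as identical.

Counting exhaustively, 297 partitions satisfy the conditions.

297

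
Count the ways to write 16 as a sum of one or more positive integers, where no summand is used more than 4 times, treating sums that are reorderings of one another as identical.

164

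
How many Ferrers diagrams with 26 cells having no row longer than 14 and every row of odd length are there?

134

Systematic enumeration (by largest part, then next-largest, …) yields 134.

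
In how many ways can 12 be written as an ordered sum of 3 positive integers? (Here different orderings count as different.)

55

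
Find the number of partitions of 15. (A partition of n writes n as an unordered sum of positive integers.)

176

Systematic enumeration (by largest part, then next-largest, …) yields 176.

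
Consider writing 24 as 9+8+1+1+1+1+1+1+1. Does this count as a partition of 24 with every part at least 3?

The parts sum to 24, and the condition 'every summand is at least 3' is violated.

No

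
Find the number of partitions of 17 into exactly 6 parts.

44

A partial list (first 12 by largest part):
12,1,1,1,1,1
11,2,1,1,1,1
10,3,1,1,1,1
10,2,2,1,1,1
9,4,1,1,1,1
9,3,2,1,1,1
9,2,2,2,1,1
8,5,1,1,1,1
8,4,2,1,1,1
8,3,3,1,1,1
8,3,2,2,1,1
8,2,2,2,2,1
…and 32 more, for 44 total.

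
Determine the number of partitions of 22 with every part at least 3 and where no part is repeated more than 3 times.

There are too many to list fully; the first 12 (by largest part) are:
22
19, 3
18, 4
17, 5
16, 6
16, 3, 3
15, 7
15, 4, 3
14, 8
14, 5, 3
14, 4, 4
13, 9
…and 54 more, for 66 total.

66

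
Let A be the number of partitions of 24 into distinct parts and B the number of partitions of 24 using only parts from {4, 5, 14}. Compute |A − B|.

119

Partitions of 24 into distinct parts: 122.
Partitions of 24 using only parts from {4, 5, 14}: 3.
|122 − 3| = 119.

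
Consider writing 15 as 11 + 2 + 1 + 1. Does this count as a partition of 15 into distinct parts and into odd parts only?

The parts sum to 15, and the condition 'all summands are distinct' is violated.

No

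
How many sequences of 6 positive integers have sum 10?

126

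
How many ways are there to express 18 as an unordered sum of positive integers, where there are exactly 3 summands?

27

There are too many to list fully; the first 12 (by largest part) are:
1,1,16
1,2,15
1,3,14
2,2,14
1,4,13
2,3,13
1,5,12
2,4,12
3,3,12
1,6,11
2,5,11
3,4,11
…and 15 more, for 27 total.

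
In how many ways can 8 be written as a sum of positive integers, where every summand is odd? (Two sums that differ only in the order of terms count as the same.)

6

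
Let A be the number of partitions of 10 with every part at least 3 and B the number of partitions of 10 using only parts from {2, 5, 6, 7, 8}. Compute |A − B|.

Partitions of 10 with every part at least 3: 5.
Partitions of 10 using only parts from {2, 5, 6, 7, 8}: 4.
|5 − 4| = 1.

1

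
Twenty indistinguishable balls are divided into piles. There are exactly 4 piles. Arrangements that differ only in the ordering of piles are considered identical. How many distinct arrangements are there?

There are too many to list fully; the first 12 (by largest part) are:
17+1+1+1
16+2+1+1
15+3+1+1
15+2+2+1
14+4+1+1
14+3+2+1
14+2+2+2
13+5+1+1
13+4+2+1
13+3+3+1
13+3+2+2
12+6+1+1
…and 52 more, for 64 total.

64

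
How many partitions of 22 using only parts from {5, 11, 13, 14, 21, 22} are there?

2

They are:
22
11+11
Counting gives 2.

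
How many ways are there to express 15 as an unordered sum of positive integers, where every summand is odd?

A partial list (first 12 by largest part):
15
1, 1, 13
1, 3, 11
1, 1, 1, 1, 11
1, 5, 9
3, 3, 9
1, 1, 1, 3, 9
1, 1, 1, 1, 1, 1, 9
1, 7, 7
3, 5, 7
1, 1, 1, 5, 7
1, 1, 3, 3, 7
…and 15 more, for 27 total.

27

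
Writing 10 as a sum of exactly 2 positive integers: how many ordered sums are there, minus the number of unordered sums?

4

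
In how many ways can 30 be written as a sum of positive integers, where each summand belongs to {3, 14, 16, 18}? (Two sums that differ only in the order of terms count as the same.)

3

Enumerating:
18 + 3 + 3 + 3 + 3
16 + 14
3 + 3 + 3 + 3 + 3 + 3 + 3 + 3 + 3 + 3
That's 3 in total.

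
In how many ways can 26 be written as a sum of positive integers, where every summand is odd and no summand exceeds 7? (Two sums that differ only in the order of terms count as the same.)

61

There are too many to list fully; the first 12 (by largest part) are:
7, 7, 7, 5
7, 7, 7, 3, 1, 1
7, 7, 7, 1, 1, 1, 1, 1
7, 7, 5, 5, 1, 1
7, 7, 5, 3, 3, 1
7, 7, 5, 3, 1, 1, 1, 1
7, 7, 5, 1, 1, 1, 1, 1, 1, 1
7, 7, 3, 3, 3, 3
7, 7, 3, 3, 3, 1, 1, 1
7, 7, 3, 3, 1, 1, 1, 1, 1, 1
7, 7, 3, 1, 1, 1, 1, 1, 1, 1, 1, 1
7, 7, 1, 1, 1, 1, 1, 1, 1, 1, 1, 1, 1, 1
…and 49 more, for 61 total.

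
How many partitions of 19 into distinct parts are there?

There are too many to list fully; the first 12 (by largest part) are:
19
18+1
17+2
16+3
16+2+1
15+4
15+3+1
14+5
14+4+1
14+3+2
13+6
13+5+1
…and 42 more, for 54 total.

54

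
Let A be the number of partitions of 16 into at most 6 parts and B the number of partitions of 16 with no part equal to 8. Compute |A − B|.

73

Partitions of 16 into at most 6 parts: 136.
Partitions of 16 with no part equal to 8: 209.
|136 − 209| = 73.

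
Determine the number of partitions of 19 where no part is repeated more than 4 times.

325

A full systematic count gives 325.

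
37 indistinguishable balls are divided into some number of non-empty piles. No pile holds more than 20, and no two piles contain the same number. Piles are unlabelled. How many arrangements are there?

591

Enumerating by decreasing first part gives 591 partitions in all.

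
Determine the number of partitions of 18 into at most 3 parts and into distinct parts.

28

A partial list (first 12 by largest part):
18
17 + 1
16 + 2
15 + 3
15 + 2 + 1
14 + 4
14 + 3 + 1
13 + 5
13 + 4 + 1
13 + 3 + 2
12 + 6
12 + 5 + 1
…and 16 more, for 28 total.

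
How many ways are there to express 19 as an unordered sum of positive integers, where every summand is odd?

54

A partial list (first 12 by largest part):
19
1, 1, 17
1, 3, 15
1, 1, 1, 1, 15
1, 5, 13
3, 3, 13
1, 1, 1, 3, 13
1, 1, 1, 1, 1, 1, 13
1, 7, 11
3, 5, 11
1, 1, 1, 5, 11
1, 1, 3, 3, 11
…and 42 more, for 54 total.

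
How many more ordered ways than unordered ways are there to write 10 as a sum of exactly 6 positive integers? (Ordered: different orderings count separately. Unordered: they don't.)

121

Ordered (compositions into 6 parts): C(9,5) = 126.
Unordered (partitions into 6 parts): 5.
Difference: 126 − 5 = 121.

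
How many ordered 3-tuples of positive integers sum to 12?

A composition of 12 into 3 positive parts is chosen by placing 2 dividers among the 11 gaps between 12 units: C(11,2) = 55.

55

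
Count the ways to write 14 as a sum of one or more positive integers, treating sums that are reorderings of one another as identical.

Systematic enumeration (by largest part, then next-largest, …) yields 135.

135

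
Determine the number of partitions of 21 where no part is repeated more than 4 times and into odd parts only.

41

A partial list (first 12 by largest part):
21
19,1,1
17,3,1
17,1,1,1,1
15,5,1
15,3,3
15,3,1,1,1
13,7,1
13,5,3
13,5,1,1,1
13,3,3,1,1
11,9,1
…and 29 more, for 41 total.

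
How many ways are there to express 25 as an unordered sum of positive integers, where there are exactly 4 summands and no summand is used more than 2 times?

Direct enumeration gives 112 partitions.

112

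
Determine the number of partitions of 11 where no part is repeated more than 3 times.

38

A partial list (first 12 by largest part):
11
10, 1
9, 2
9, 1, 1
8, 3
8, 2, 1
8, 1, 1, 1
7, 4
7, 3, 1
7, 2, 2
7, 2, 1, 1
6, 5
…and 26 more, for 38 total.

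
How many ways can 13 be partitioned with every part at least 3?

Enumerating:
13
10+3
9+4
8+5
7+6
7+3+3
6+4+3
5+5+3
5+4+4
4+3+3+3

10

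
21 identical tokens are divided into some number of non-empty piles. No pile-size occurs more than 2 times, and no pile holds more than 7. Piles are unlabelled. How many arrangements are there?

There are too many to list fully; the first 12 (by largest part) are:
1 + 6 + 7 + 7
2 + 5 + 7 + 7
1 + 1 + 5 + 7 + 7
3 + 4 + 7 + 7
1 + 2 + 4 + 7 + 7
1 + 3 + 3 + 7 + 7
2 + 2 + 3 + 7 + 7
1 + 1 + 2 + 3 + 7 + 7
2 + 6 + 6 + 7
1 + 1 + 6 + 6 + 7
3 + 5 + 6 + 7
1 + 2 + 5 + 6 + 7
…and 57 more, for 69 total.

69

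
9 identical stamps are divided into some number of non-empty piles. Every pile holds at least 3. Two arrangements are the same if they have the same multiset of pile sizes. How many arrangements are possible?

4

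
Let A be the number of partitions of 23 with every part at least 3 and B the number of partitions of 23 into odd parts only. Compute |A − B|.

Partitions of 23 with every part at least 3: 88.
Partitions of 23 into odd parts only: 104.
|88 − 104| = 16.

16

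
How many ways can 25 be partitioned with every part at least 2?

A full systematic count gives 383.

383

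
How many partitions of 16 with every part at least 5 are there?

Listing the qualifying partitions of 16:
16
5 + 11
6 + 10
7 + 9
8 + 8
5 + 5 + 6
Counting gives 6.

6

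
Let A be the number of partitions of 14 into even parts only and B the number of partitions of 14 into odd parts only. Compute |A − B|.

Partitions of 14 into even parts only: 15.
Partitions of 14 into odd parts only: 22.
|15 − 22| = 7.

7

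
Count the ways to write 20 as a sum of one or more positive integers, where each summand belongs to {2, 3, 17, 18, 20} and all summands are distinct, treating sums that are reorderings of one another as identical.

3

They are:
20
18+2
17+3
Counting gives 3.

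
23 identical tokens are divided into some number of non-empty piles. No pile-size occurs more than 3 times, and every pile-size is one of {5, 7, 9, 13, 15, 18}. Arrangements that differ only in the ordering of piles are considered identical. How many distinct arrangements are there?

4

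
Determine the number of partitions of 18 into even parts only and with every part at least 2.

30

There are too many to list fully; the first 12 (by largest part) are:
18
16, 2
14, 4
14, 2, 2
12, 6
12, 4, 2
12, 2, 2, 2
10, 8
10, 6, 2
10, 4, 4
10, 4, 2, 2
10, 2, 2, 2, 2
…and 18 more, for 30 total.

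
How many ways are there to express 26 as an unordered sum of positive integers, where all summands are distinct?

Direct enumeration gives 165 partitions.

165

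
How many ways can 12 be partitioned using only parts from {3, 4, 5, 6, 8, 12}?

7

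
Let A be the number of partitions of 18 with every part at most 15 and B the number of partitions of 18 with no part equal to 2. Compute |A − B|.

227

Partitions of 18 with every part at most 15: 381.
Partitions of 18 with no part equal to 2: 154.
|381 − 154| = 227.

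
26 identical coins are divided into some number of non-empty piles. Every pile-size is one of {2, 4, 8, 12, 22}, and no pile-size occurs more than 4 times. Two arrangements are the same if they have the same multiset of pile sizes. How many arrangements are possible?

The partitions of 26 that satisfy the conditions:
22+4
22+2+2
12+12+2
12+8+4+2
12+8+2+2+2
12+4+4+4+2
12+4+4+2+2+2
8+8+8+2
8+8+4+4+2
8+8+4+2+2+2
8+4+4+4+4+2
8+4+4+4+2+2+2

12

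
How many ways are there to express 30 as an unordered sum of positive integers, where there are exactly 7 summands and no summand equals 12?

560

There are 560 such partitions.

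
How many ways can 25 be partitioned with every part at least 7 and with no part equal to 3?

11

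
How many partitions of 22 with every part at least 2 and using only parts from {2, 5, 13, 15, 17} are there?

They are:
17, 5
15, 5, 2
13, 5, 2, 2
5, 5, 5, 5, 2
5, 5, 2, 2, 2, 2, 2, 2
2, 2, 2, 2, 2, 2, 2, 2, 2, 2, 2

6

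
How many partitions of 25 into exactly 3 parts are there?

A partial list (first 12 by largest part):
23+1+1
22+2+1
21+3+1
21+2+2
20+4+1
20+3+2
19+5+1
19+4+2
19+3+3
18+6+1
18+5+2
18+4+3
…and 40 more, for 52 total.

52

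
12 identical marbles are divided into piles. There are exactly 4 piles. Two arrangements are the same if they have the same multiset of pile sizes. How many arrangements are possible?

15

Enumerating:
9, 1, 1, 1
8, 2, 1, 1
7, 3, 1, 1
7, 2, 2, 1
6, 4, 1, 1
6, 3, 2, 1
6, 2, 2, 2
5, 5, 1, 1
5, 4, 2, 1
5, 3, 3, 1
5, 3, 2, 2
4, 4, 3, 1
4, 4, 2, 2
4, 3, 3, 2
3, 3, 3, 3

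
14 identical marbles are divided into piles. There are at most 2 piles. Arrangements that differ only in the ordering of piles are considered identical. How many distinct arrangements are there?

Enumerating:
14
13 + 1
12 + 2
11 + 3
10 + 4
9 + 5
8 + 6
7 + 7
Counting gives 8.

8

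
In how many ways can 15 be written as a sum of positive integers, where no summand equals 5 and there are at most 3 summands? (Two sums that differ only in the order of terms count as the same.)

21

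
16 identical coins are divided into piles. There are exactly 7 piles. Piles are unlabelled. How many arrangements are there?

28

A partial list (first 12 by largest part):
10,1,1,1,1,1,1
9,2,1,1,1,1,1
8,3,1,1,1,1,1
8,2,2,1,1,1,1
7,4,1,1,1,1,1
7,3,2,1,1,1,1
7,2,2,2,1,1,1
6,5,1,1,1,1,1
6,4,2,1,1,1,1
6,3,3,1,1,1,1
6,3,2,2,1,1,1
6,2,2,2,2,1,1
…and 16 more, for 28 total.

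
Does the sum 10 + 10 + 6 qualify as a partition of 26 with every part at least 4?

Yes

The parts sum to 26, and the condition 'every summand is at least 4' holds.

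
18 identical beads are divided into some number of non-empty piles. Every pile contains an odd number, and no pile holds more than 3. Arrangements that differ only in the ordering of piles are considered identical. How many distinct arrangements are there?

Enumerating:
3+3+3+3+3+3
1+1+1+3+3+3+3+3
1+1+1+1+1+1+3+3+3+3
1+1+1+1+1+1+1+1+1+3+3+3
1+1+1+1+1+1+1+1+1+1+1+1+3+3
1+1+1+1+1+1+1+1+1+1+1+1+1+1+1+3
1+1+1+1+1+1+1+1+1+1+1+1+1+1+1+1+1+1
Counting gives 7.

7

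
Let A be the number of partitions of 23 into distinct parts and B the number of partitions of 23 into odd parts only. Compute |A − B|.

0

Partitions of 23 into distinct parts: 104.
Partitions of 23 into odd parts only: 104.
|104 − 104| = 0.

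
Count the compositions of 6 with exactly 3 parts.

A composition of 6 into 3 positive parts is chosen by placing 2 dividers among the 5 gaps between 6 units: C(5,2) = 10.

10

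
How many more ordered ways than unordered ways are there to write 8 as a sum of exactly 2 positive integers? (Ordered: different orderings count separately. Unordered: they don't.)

Compositions: C(7,1) = 7.
Unordered (partitions into 2 parts): 4.
Difference: 7 − 4 = 3.

3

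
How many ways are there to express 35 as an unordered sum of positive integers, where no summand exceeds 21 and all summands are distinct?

497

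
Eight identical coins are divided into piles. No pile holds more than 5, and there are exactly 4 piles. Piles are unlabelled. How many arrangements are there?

5

Enumerating:
1, 1, 1, 5
1, 1, 2, 4
1, 1, 3, 3
1, 2, 2, 3
2, 2, 2, 2
Counting gives 5.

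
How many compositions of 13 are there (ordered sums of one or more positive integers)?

4096

The number of compositions of n is 2^(n−1); here 2^12 = 4096.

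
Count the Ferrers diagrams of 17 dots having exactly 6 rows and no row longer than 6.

Enumerating:
6, 6, 2, 1, 1, 1
6, 5, 3, 1, 1, 1
6, 5, 2, 2, 1, 1
6, 4, 4, 1, 1, 1
6, 4, 3, 2, 1, 1
6, 4, 2, 2, 2, 1
6, 3, 3, 3, 1, 1
6, 3, 3, 2, 2, 1
6, 3, 2, 2, 2, 2
5, 5, 4, 1, 1, 1
5, 5, 3, 2, 1, 1
5, 5, 2, 2, 2, 1
5, 4, 4, 2, 1, 1
5, 4, 3, 3, 1, 1
5, 4, 3, 2, 2, 1
5, 4, 2, 2, 2, 2
5, 3, 3, 3, 2, 1
5, 3, 3, 2, 2, 2
4, 4, 4, 3, 1, 1
4, 4, 4, 2, 2, 1
4, 4, 3, 3, 2, 1
4, 4, 3, 2, 2, 2
4, 3, 3, 3, 3, 1
4, 3, 3, 3, 2, 2
3, 3, 3, 3, 3, 2

25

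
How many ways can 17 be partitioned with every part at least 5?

7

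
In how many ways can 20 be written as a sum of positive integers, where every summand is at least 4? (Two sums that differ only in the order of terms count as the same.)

24

Listing the qualifying partitions of 20:
20
4, 16
5, 15
6, 14
7, 13
8, 12
4, 4, 12
9, 11
4, 5, 11
10, 10
4, 6, 10
5, 5, 10
4, 7, 9
5, 6, 9
4, 8, 8
5, 7, 8
6, 6, 8
4, 4, 4, 8
6, 7, 7
4, 4, 5, 7
4, 4, 6, 6
4, 5, 5, 6
5, 5, 5, 5
4, 4, 4, 4, 4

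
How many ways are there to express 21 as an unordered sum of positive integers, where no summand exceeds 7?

436

Enumerating by decreasing first part gives 436 partitions in all.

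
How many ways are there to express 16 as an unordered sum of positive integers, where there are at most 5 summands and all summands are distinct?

32

There are too many to list fully; the first 12 (by largest part) are:
16
15,1
14,2
13,3
13,2,1
12,4
12,3,1
11,5
11,4,1
11,3,2
10,6
10,5,1
…and 20 more, for 32 total.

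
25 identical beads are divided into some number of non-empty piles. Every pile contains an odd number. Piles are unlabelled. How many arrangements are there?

There are 142 such partitions.

142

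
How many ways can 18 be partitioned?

385

Enumerating by decreasing first part gives 385 partitions in all.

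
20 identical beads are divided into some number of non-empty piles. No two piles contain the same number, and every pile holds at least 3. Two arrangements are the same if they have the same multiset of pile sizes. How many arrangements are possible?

Listing the qualifying partitions of 20:
20
17, 3
16, 4
15, 5
14, 6
13, 7
13, 4, 3
12, 8
12, 5, 3
11, 9
11, 6, 3
11, 5, 4
10, 7, 3
10, 6, 4
9, 8, 3
9, 7, 4
9, 6, 5
8, 7, 5
8, 5, 4, 3
7, 6, 4, 3
Counting gives 20.

20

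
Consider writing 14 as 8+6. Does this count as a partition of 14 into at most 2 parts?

The parts sum to 14, and the condition 'there are at most 2 summands' holds.

Yes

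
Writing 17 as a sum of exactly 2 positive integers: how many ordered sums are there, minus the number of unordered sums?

8

Compositions: C(16,1) = 16.
Partitions of 17 into exactly 2 parts: 8.
Difference: 16 − 8 = 8.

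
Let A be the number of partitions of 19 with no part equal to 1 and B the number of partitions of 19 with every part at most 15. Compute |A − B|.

Partitions of 19 with no part equal to 1: 105.
Partitions of 19 with every part at most 15: 483.
|105 − 483| = 378.

378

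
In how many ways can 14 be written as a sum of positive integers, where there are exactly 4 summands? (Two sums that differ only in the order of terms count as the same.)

Listing the qualifying partitions of 14:
1, 1, 1, 11
1, 1, 2, 10
1, 1, 3, 9
1, 2, 2, 9
1, 1, 4, 8
1, 2, 3, 8
2, 2, 2, 8
1, 1, 5, 7
1, 2, 4, 7
1, 3, 3, 7
2, 2, 3, 7
1, 1, 6, 6
1, 2, 5, 6
1, 3, 4, 6
2, 2, 4, 6
2, 3, 3, 6
1, 3, 5, 5
2, 2, 5, 5
1, 4, 4, 5
2, 3, 4, 5
3, 3, 3, 5
2, 4, 4, 4
3, 3, 4, 4

23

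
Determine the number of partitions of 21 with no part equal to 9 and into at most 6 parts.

284

Enumerating by decreasing first part gives 284 partitions in all.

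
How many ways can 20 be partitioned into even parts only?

There are too many to list fully; the first 12 (by largest part) are:
20
18+2
16+4
16+2+2
14+6
14+4+2
14+2+2+2
12+8
12+6+2
12+4+4
12+4+2+2
12+2+2+2+2
…and 30 more, for 42 total.

42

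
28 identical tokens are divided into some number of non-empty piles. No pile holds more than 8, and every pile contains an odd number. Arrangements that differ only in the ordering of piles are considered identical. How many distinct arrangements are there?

73

Counting exhaustively, 73 partitions satisfy the conditions.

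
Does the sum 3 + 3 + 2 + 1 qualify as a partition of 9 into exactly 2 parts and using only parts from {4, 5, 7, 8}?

No

The parts sum to 9, and the condition 'there are exactly 2 summands' is violated.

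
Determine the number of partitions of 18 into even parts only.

30

A partial list (first 12 by largest part):
18
2, 16
4, 14
2, 2, 14
6, 12
2, 4, 12
2, 2, 2, 12
8, 10
2, 6, 10
4, 4, 10
2, 2, 4, 10
2, 2, 2, 2, 10
…and 18 more, for 30 total.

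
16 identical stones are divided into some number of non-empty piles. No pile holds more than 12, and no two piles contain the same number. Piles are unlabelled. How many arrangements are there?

A partial list (first 12 by largest part):
12+4
12+3+1
11+5
11+4+1
11+3+2
10+6
10+5+1
10+4+2
10+3+2+1
9+7
9+6+1
9+5+2
…and 15 more, for 27 total.

27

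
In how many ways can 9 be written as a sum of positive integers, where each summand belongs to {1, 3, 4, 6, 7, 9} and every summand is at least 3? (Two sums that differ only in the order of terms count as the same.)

Listing the qualifying partitions of 9:
9
6 + 3
3 + 3 + 3

3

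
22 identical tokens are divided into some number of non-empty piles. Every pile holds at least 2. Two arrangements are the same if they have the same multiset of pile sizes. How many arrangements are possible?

210

Systematic enumeration (by largest part, then next-largest, …) yields 210.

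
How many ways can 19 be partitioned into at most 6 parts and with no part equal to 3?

134

Direct enumeration gives 134 partitions.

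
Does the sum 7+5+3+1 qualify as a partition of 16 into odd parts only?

Yes

The parts sum to 16, and the condition 'every summand is odd' holds.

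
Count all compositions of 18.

Each of the 17 gaps between 18 units is either a break or not: 2^17 = 131072.

131072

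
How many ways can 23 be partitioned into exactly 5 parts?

141

Enumerating by decreasing first part gives 141 partitions in all.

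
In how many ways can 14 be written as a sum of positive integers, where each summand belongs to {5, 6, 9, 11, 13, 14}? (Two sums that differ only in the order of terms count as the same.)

Enumerating:
14
5 + 9

2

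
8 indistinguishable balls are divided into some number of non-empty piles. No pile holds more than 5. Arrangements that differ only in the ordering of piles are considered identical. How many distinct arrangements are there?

The partitions of 8 that satisfy the conditions:
5+3
5+2+1
5+1+1+1
4+4
4+3+1
4+2+2
4+2+1+1
4+1+1+1+1
3+3+2
3+3+1+1
3+2+2+1
3+2+1+1+1
3+1+1+1+1+1
2+2+2+2
2+2+2+1+1
2+2+1+1+1+1
2+1+1+1+1+1+1
1+1+1+1+1+1+1+1
Counting gives 18.

18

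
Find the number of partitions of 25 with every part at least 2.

383

A full systematic count gives 383.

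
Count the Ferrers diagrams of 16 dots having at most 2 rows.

9

The partitions of 16 that satisfy the conditions:
16
15 + 1
14 + 2
13 + 3
12 + 4
11 + 5
10 + 6
9 + 7
8 + 8
Counting gives 9.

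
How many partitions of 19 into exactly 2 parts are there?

They are:
18, 1
17, 2
16, 3
15, 4
14, 5
13, 6
12, 7
11, 8
10, 9
That's 9 in total.

9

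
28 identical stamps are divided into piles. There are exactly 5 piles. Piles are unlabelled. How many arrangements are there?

291

A full systematic count gives 291.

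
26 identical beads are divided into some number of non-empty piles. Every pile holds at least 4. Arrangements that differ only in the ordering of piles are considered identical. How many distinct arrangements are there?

There are too many to list fully; the first 12 (by largest part) are:
26
22 + 4
21 + 5
20 + 6
19 + 7
18 + 8
18 + 4 + 4
17 + 9
17 + 5 + 4
16 + 10
16 + 6 + 4
16 + 5 + 5
…and 58 more, for 70 total.

70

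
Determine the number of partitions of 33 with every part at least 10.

11

Enumerating:
33
23,10
22,11
21,12
20,13
19,14
18,15
17,16
13,10,10
12,11,10
11,11,11
That's 11 in total.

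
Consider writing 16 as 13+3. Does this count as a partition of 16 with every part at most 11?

The parts sum to 16, and the condition 'no summand exceeds 11' is violated.

No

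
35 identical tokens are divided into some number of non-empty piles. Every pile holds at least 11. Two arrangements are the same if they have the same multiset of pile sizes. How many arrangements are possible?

Listing the qualifying partitions of 35:
35
24 + 11
23 + 12
22 + 13
21 + 14
20 + 15
19 + 16
18 + 17
13 + 11 + 11
12 + 12 + 11

10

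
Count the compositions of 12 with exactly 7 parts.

Equivalently, choose which 6 of the 11 gaps become plus signs: C(11,6) = 462.

462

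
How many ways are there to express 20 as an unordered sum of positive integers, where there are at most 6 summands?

282

Counting exhaustively, 282 partitions satisfy the conditions.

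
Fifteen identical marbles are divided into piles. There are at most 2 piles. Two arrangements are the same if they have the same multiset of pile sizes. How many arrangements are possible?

8

Listing the qualifying partitions of 15:
15
14,1
13,2
12,3
11,4
10,5
9,6
8,7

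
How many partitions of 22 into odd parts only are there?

There are 89 such partitions.

89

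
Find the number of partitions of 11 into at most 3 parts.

16

Listing the qualifying partitions of 11:
11
10+1
9+2
9+1+1
8+3
8+2+1
7+4
7+3+1
7+2+2
6+5
6+4+1
6+3+2
5+5+1
5+4+2
5+3+3
4+4+3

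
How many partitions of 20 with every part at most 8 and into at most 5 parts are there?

73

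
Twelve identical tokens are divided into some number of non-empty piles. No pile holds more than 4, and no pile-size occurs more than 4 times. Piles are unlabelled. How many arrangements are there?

21

Enumerating:
4, 4, 4
4, 4, 3, 1
4, 4, 2, 2
4, 4, 2, 1, 1
4, 4, 1, 1, 1, 1
4, 3, 3, 2
4, 3, 3, 1, 1
4, 3, 2, 2, 1
4, 3, 2, 1, 1, 1
4, 2, 2, 2, 2
4, 2, 2, 2, 1, 1
4, 2, 2, 1, 1, 1, 1
3, 3, 3, 3
3, 3, 3, 2, 1
3, 3, 3, 1, 1, 1
3, 3, 2, 2, 2
3, 3, 2, 2, 1, 1
3, 3, 2, 1, 1, 1, 1
3, 2, 2, 2, 2, 1
3, 2, 2, 2, 1, 1, 1
2, 2, 2, 2, 1, 1, 1, 1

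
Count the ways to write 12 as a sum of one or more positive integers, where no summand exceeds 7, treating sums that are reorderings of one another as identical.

65

There are too many to list fully; the first 12 (by largest part) are:
7 + 5
7 + 4 + 1
7 + 3 + 2
7 + 3 + 1 + 1
7 + 2 + 2 + 1
7 + 2 + 1 + 1 + 1
7 + 1 + 1 + 1 + 1 + 1
6 + 6
6 + 5 + 1
6 + 4 + 2
6 + 4 + 1 + 1
6 + 3 + 3
…and 53 more, for 65 total.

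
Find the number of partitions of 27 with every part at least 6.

The partitions of 27 that satisfy the conditions:
27
21 + 6
20 + 7
19 + 8
18 + 9
17 + 10
16 + 11
15 + 12
15 + 6 + 6
14 + 13
14 + 7 + 6
13 + 8 + 6
13 + 7 + 7
12 + 9 + 6
12 + 8 + 7
11 + 10 + 6
11 + 9 + 7
11 + 8 + 8
10 + 10 + 7
10 + 9 + 8
9 + 9 + 9
9 + 6 + 6 + 6
8 + 7 + 6 + 6
7 + 7 + 7 + 6

24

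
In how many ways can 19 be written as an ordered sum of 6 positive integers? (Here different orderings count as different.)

8568

Place 5 bars in the 18 internal gaps of a row of 19 dots: C(18,5) = 8568.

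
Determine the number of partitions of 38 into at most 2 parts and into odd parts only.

10

Listing the qualifying partitions of 38:
37 + 1
35 + 3
33 + 5
31 + 7
29 + 9
27 + 11
25 + 13
23 + 15
21 + 17
19 + 19
Counting gives 10.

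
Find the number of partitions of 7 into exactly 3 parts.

4

Listing the qualifying partitions of 7:
5+1+1
4+2+1
3+3+1
3+2+2
That's 4 in total.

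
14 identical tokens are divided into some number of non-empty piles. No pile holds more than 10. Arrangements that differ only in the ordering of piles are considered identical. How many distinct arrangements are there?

128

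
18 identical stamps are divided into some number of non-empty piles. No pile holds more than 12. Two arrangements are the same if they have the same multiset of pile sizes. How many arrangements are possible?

Direct enumeration gives 366 partitions.

366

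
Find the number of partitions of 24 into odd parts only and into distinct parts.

11

Enumerating:
23, 1
21, 3
19, 5
17, 7
15, 9
15, 5, 3, 1
13, 11
13, 7, 3, 1
11, 9, 3, 1
11, 7, 5, 1
9, 7, 5, 3
That's 11 in total.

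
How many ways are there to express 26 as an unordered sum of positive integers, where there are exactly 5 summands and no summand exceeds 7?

19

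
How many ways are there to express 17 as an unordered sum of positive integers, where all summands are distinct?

There are too many to list fully; the first 12 (by largest part) are:
17
16+1
15+2
14+3
14+2+1
13+4
13+3+1
12+5
12+4+1
12+3+2
11+6
11+5+1
…and 26 more, for 38 total.

38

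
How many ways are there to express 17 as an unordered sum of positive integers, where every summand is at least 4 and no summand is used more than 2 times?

11

Listing the qualifying partitions of 17:
17
13, 4
12, 5
11, 6
10, 7
9, 8
9, 4, 4
8, 5, 4
7, 6, 4
7, 5, 5
6, 6, 5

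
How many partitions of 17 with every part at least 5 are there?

7

Enumerating:
17
12, 5
11, 6
10, 7
9, 8
7, 5, 5
6, 6, 5
Counting gives 7.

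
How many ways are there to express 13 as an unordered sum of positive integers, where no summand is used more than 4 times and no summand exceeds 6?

48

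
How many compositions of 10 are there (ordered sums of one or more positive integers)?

512

Each of the 9 gaps between 10 units is either a break or not: 2^9 = 512.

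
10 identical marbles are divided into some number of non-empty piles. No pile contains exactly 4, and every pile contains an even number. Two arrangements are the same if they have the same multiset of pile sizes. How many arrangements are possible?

4

They are:
10
8 + 2
6 + 2 + 2
2 + 2 + 2 + 2 + 2
Counting gives 4.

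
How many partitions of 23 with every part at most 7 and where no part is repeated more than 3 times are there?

Enumerating by decreasing first part gives 190 partitions in all.

190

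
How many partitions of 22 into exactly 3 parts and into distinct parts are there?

30

A partial list (first 12 by largest part):
1 + 2 + 19
1 + 3 + 18
1 + 4 + 17
2 + 3 + 17
1 + 5 + 16
2 + 4 + 16
1 + 6 + 15
2 + 5 + 15
3 + 4 + 15
1 + 7 + 14
2 + 6 + 14
3 + 5 + 14
…and 18 more, for 30 total.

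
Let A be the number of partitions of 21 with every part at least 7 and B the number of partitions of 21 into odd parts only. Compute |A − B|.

70

Partitions of 21 with every part at least 7: 6.
Partitions of 21 into odd parts only: 76.
|6 − 76| = 70.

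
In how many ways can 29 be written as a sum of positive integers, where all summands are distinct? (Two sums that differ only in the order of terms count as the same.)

Enumerating by decreasing first part gives 256 partitions in all.

256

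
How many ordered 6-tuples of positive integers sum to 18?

6188

By stars and bars with positive parts, the count is C(17,5) = 6188.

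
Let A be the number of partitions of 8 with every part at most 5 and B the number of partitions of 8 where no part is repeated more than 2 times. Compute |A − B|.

Partitions of 8 with every part at most 5: 18.
Partitions of 8 where no part is repeated more than 2 times: 13.
|18 − 13| = 5.

5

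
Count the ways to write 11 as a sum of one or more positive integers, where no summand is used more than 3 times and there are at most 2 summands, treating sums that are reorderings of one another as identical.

Enumerating:
11
10, 1
9, 2
8, 3
7, 4
6, 5
That's 6 in total.

6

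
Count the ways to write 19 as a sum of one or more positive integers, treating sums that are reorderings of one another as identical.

490

Enumerating by decreasing first part gives 490 partitions in all.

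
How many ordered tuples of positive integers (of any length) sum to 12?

2048

Each of the 11 gaps between 12 units is either a break or not: 2^11 = 2048.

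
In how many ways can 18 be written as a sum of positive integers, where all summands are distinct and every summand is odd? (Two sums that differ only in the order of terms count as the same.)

They are:
1,17
3,15
5,13
7,11
1,3,5,9

5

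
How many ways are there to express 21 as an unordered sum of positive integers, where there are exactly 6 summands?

A full systematic count gives 110.

110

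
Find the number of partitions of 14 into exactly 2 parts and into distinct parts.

6

The partitions of 14 that satisfy the conditions:
13+1
12+2
11+3
10+4
9+5
8+6
Counting gives 6.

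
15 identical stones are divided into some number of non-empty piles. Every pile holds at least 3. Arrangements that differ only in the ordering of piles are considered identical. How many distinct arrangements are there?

The partitions of 15 that satisfy the conditions:
15
3,12
4,11
5,10
6,9
3,3,9
7,8
3,4,8
3,5,7
4,4,7
3,6,6
4,5,6
3,3,3,6
5,5,5
3,3,4,5
3,4,4,4
3,3,3,3,3

17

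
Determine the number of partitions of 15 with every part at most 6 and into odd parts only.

They are:
5,5,5
5,5,3,1,1
5,5,1,1,1,1,1
5,3,3,3,1
5,3,3,1,1,1,1
5,3,1,1,1,1,1,1,1
5,1,1,1,1,1,1,1,1,1,1
3,3,3,3,3
3,3,3,3,1,1,1
3,3,3,1,1,1,1,1,1
3,3,1,1,1,1,1,1,1,1,1
3,1,1,1,1,1,1,1,1,1,1,1,1
1,1,1,1,1,1,1,1,1,1,1,1,1,1,1

13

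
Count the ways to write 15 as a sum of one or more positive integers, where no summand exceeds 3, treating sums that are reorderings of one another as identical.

A partial list (first 12 by largest part):
3+3+3+3+3
3+3+3+3+2+1
3+3+3+3+1+1+1
3+3+3+2+2+2
3+3+3+2+2+1+1
3+3+3+2+1+1+1+1
3+3+3+1+1+1+1+1+1
3+3+2+2+2+2+1
3+3+2+2+2+1+1+1
3+3+2+2+1+1+1+1+1
3+3+2+1+1+1+1+1+1+1
3+3+1+1+1+1+1+1+1+1+1
…and 15 more, for 27 total.

27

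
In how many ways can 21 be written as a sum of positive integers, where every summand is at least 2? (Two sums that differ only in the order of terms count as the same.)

165

There are 165 such partitions.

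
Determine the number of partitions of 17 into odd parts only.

38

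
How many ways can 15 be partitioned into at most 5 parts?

84

Counting exhaustively, 84 partitions satisfy the conditions.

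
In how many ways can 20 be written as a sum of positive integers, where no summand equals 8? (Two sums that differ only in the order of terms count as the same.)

550

Counting exhaustively, 550 partitions satisfy the conditions.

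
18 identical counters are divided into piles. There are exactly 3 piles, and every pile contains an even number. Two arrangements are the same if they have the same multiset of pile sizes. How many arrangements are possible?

Enumerating:
2 + 2 + 14
2 + 4 + 12
2 + 6 + 10
4 + 4 + 10
2 + 8 + 8
4 + 6 + 8
6 + 6 + 6
Counting gives 7.

7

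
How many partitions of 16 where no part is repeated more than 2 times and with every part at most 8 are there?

A partial list (first 12 by largest part):
8+8
1+7+8
2+6+8
1+1+6+8
3+5+8
1+2+5+8
4+4+8
1+3+4+8
2+2+4+8
1+1+2+4+8
2+3+3+8
1+1+3+3+8
…and 46 more, for 58 total.

58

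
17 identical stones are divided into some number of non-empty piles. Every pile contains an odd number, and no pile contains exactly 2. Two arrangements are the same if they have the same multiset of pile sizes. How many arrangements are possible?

38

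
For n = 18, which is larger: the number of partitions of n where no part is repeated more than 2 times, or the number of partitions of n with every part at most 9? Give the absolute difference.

Partitions of 18 where no part is repeated more than 2 times: 135.
Partitions of 18 with every part at most 9: 318.
|135 − 318| = 183.

183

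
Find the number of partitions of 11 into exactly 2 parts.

5

Listing the qualifying partitions of 11:
1,10
2,9
3,8
4,7
5,6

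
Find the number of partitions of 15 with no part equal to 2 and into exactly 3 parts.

The partitions of 15 that satisfy the conditions:
13, 1, 1
11, 3, 1
10, 4, 1
9, 5, 1
9, 3, 3
8, 6, 1
8, 4, 3
7, 7, 1
7, 5, 3
7, 4, 4
6, 6, 3
6, 5, 4
5, 5, 5
Counting gives 13.

13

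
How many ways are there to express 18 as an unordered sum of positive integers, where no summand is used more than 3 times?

208

There are 208 such partitions.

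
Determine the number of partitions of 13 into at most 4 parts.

There are too many to list fully; the first 12 (by largest part) are:
13
1,12
2,11
1,1,11
3,10
1,2,10
1,1,1,10
4,9
1,3,9
2,2,9
1,1,2,9
5,8
…and 27 more, for 39 total.

39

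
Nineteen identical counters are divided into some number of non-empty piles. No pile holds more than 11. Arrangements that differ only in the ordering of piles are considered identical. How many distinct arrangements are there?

445

Counting exhaustively, 445 partitions satisfy the conditions.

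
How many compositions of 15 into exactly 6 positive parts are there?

A composition of 15 into 6 positive parts is chosen by placing 5 dividers among the 14 gaps between 15 units: C(14,5) = 2002.

2002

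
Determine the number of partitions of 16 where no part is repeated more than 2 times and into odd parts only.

10

Listing the qualifying partitions of 16:
1, 15
3, 13
5, 11
1, 1, 3, 11
7, 9
1, 1, 5, 9
1, 3, 3, 9
1, 1, 7, 7
1, 3, 5, 7
3, 3, 5, 5
That's 10 in total.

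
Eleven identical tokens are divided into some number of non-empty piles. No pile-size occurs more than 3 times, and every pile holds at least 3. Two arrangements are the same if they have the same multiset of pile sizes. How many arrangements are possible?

They are:
11
3, 8
4, 7
5, 6
3, 3, 5
3, 4, 4

6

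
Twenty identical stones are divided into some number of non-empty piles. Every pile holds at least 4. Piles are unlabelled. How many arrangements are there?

24

Enumerating:
20
16,4
15,5
14,6
13,7
12,8
12,4,4
11,9
11,5,4
10,10
10,6,4
10,5,5
9,7,4
9,6,5
8,8,4
8,7,5
8,6,6
8,4,4,4
7,7,6
7,5,4,4
6,6,4,4
6,5,5,4
5,5,5,5
4,4,4,4,4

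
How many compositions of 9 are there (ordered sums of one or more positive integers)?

256

Each of the 8 gaps between 9 units is either a break or not: 2^8 = 256.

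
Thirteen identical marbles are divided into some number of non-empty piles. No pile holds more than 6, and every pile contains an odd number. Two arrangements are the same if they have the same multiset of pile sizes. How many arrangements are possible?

Enumerating:
5, 5, 3
5, 5, 1, 1, 1
5, 3, 3, 1, 1
5, 3, 1, 1, 1, 1, 1
5, 1, 1, 1, 1, 1, 1, 1, 1
3, 3, 3, 3, 1
3, 3, 3, 1, 1, 1, 1
3, 3, 1, 1, 1, 1, 1, 1, 1
3, 1, 1, 1, 1, 1, 1, 1, 1, 1, 1
1, 1, 1, 1, 1, 1, 1, 1, 1, 1, 1, 1, 1

10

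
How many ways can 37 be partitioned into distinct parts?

760

Counting exhaustively, 760 partitions satisfy the conditions.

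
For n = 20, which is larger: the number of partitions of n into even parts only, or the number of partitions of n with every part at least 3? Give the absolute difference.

Partitions of 20 into even parts only: 42.
Partitions of 20 with every part at least 3: 49.
|42 − 49| = 7.

7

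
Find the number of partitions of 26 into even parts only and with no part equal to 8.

71

Counting exhaustively, 71 partitions satisfy the conditions.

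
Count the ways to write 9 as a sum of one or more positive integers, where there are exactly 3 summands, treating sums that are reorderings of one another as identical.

Listing the qualifying partitions of 9:
7 + 1 + 1
6 + 2 + 1
5 + 3 + 1
5 + 2 + 2
4 + 4 + 1
4 + 3 + 2
3 + 3 + 3
That's 7 in total.

7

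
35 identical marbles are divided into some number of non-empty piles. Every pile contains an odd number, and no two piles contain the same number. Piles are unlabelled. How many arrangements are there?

A partial list (first 12 by largest part):
35
31+3+1
29+5+1
27+7+1
27+5+3
25+9+1
25+7+3
23+11+1
23+9+3
23+7+5
21+13+1
21+11+3
…and 17 more, for 29 total.

29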